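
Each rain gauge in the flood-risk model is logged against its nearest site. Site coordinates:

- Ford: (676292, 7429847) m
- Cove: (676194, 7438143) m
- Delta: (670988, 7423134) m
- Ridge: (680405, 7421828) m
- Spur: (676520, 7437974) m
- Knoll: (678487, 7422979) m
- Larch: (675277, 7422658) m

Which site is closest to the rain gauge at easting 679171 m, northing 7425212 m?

Squared distances to each site:
Ford: 29771866.000; Cove: 176073290.000; Delta: 71279573.000; Ridge: 12974212.000; Spur: 169896445.000; Knoll: 5454145.000; Larch: 21686152.000.
Minimum at Knoll.

Knoll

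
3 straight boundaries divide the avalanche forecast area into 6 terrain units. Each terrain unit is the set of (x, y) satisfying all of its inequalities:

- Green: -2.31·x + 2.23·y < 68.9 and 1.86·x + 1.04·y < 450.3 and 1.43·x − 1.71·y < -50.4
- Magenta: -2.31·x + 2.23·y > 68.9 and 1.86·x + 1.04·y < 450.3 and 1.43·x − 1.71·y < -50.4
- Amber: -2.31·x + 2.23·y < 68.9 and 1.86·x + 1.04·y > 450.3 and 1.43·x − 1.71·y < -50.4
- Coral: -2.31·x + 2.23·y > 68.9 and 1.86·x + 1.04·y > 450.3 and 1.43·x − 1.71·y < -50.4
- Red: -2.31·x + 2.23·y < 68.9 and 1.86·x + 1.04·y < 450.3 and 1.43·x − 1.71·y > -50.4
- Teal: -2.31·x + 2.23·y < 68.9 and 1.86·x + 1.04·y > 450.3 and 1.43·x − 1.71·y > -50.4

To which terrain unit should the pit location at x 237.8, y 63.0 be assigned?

-2.31·237.8 + 2.23·63.0 = -408.828, which is < 68.9
1.86·237.8 + 1.04·63.0 = 507.828, which is > 450.3
1.43·237.8 − 1.71·63.0 = 232.324, which is > -50.4
This sign pattern matches Teal.

Teal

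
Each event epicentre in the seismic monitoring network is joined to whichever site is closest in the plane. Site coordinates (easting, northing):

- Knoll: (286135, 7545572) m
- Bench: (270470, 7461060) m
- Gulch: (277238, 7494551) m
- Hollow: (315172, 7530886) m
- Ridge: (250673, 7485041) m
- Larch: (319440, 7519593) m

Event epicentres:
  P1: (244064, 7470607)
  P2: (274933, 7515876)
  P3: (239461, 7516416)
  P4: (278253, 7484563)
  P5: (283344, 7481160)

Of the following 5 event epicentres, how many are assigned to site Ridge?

2

P1 → Ridge
P2 → Gulch
P3 → Ridge
P4 → Gulch
P5 → Gulch
2 of the 5 go to Ridge.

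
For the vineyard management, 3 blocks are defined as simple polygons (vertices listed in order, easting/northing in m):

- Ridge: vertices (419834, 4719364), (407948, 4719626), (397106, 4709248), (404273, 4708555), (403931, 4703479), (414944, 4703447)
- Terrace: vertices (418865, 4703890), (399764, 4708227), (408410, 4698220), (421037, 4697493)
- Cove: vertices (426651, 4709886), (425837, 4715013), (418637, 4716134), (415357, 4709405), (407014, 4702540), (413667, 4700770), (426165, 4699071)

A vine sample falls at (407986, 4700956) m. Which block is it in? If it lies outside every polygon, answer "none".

Cast a ray rightward from (407986, 4700956). For each polygon, the edges (by vertex number in listed order) whose endpoints lie on opposite sides of northing = 4700956, where each meets that height, and whether that is right or left of the point:
Ridge: no edge straddles that height → 0 crossings.
Terrace: 2–3 at easting≈406046.1 (left), 4–1 at easting≈419861.2 (right) → 1 crossing.
Cove: 5–6 at easting≈412967.9 (right), 7–1 at easting≈426249.7 (right) → 2 crossings.
Only Terrace has an odd count, so the point is inside Terrace.

Terrace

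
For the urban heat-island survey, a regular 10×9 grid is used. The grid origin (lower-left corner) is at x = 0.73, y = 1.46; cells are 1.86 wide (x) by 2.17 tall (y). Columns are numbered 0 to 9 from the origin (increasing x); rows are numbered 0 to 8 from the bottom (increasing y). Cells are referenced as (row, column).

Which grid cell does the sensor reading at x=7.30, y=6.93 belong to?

Column index: ⌊(7.30 − 0.73) / 1.86⌋ = ⌊3.532⌋ = 3
Row offset from origin: ⌊(6.93 − 1.46) / 2.17⌋ = ⌊2.521⌋ = 2 → row 2

(2, 3)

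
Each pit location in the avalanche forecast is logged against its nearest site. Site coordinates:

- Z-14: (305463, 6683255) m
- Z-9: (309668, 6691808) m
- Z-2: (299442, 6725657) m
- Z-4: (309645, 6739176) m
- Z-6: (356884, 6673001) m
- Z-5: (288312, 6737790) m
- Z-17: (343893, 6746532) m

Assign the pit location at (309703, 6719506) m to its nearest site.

Z-2

Squared distances to each site:
Z-14: 1332112601.000; Z-9: 767180429.000; Z-2: 143122922.000; Z-4: 386912264.000; Z-6: 4388761786.000; Z-5: 791879537.000; Z-17: 1899360776.000.
Minimum at Z-2.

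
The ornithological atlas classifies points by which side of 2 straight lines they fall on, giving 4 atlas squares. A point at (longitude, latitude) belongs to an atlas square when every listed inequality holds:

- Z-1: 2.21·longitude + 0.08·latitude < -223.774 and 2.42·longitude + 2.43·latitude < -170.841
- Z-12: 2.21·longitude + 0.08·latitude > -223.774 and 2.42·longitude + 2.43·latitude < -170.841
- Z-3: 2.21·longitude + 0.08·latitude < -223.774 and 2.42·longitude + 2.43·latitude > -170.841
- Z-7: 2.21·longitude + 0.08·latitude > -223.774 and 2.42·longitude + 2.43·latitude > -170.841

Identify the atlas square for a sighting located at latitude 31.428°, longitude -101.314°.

2.21·-101.314 + 0.08·31.428 = -221.390, which is > -223.774
2.42·-101.314 + 2.43·31.428 = -168.810, which is > -170.841
This sign pattern matches Z-7.

Z-7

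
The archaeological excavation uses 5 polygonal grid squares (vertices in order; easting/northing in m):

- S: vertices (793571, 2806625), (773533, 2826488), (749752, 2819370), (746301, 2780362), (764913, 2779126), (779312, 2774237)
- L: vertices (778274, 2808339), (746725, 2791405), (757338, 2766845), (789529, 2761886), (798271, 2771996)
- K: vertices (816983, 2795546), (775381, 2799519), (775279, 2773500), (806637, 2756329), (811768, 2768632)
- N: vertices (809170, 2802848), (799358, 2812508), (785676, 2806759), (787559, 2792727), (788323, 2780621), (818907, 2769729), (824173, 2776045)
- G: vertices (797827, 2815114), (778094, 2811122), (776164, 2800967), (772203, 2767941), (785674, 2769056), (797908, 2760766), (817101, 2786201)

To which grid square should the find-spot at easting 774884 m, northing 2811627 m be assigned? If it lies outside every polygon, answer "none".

Cast a ray rightward from (774884, 2811627). For each polygon, the edges (by vertex number in listed order) whose endpoints lie on opposite sides of northing = 2811627, where each meets that height, and whether that is right or left of the point:
S: 1–2 at easting≈788524.9 (right), 3–4 at easting≈749067.0 (left) → 1 crossing.
L: no edge straddles that height → 0 crossings.
K: no edge straddles that height → 0 crossings.
N: 1–2 at easting≈800252.9 (right), 2–3 at easting≈797261.3 (right) → 2 crossings.
G: 1–2 at easting≈780590.3 (right), 7–1 at easting≈800151.5 (right) → 2 crossings.
Only S has an odd count, so the point is inside S.

S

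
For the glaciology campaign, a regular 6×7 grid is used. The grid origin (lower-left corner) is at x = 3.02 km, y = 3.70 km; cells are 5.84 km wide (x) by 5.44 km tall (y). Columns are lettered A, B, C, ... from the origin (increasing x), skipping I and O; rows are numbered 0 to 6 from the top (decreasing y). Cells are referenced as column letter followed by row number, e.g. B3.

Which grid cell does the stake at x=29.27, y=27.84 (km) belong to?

E2

Column index: ⌊(29.27 − 3.02) / 5.84⌋ = ⌊4.495⌋ = 4 → column E
Row offset from origin: ⌊(27.84 − 3.70) / 5.44⌋ = ⌊4.438⌋ = 4 → row 2 (counted from top)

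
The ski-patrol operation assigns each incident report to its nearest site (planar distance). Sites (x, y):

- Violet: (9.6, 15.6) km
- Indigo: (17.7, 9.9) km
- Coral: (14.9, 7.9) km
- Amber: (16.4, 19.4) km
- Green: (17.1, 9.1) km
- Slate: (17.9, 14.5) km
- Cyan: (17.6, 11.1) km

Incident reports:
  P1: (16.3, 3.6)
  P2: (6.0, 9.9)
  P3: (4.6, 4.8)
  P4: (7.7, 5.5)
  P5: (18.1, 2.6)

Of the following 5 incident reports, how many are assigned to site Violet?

P1 → Coral
P2 → Violet
P3 → Coral
P4 → Coral
P5 → Coral
1 of the 5 goes to Violet.

1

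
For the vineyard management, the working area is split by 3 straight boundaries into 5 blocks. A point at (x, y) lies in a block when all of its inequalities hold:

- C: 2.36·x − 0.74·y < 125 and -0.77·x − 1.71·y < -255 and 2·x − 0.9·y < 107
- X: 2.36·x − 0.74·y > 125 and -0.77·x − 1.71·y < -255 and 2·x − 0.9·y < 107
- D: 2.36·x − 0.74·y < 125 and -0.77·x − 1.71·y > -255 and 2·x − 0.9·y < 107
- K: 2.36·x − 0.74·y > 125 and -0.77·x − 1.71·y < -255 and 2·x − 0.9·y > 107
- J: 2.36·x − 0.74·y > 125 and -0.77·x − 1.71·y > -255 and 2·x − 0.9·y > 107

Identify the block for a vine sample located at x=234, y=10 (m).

2.36·234 − 0.74·10 = 544.840, which is > 125
-0.77·234 − 1.71·10 = -197.280, which is > -255
2·234 − 0.9·10 = 459.000, which is > 107
This sign pattern matches J.

J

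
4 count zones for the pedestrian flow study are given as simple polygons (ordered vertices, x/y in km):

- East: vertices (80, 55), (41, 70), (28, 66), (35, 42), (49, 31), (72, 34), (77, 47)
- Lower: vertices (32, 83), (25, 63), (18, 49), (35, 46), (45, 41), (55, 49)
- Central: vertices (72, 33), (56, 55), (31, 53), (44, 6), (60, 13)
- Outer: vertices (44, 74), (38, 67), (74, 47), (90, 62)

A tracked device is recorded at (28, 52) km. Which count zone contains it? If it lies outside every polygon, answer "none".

Cast a ray rightward from (28, 52). For each polygon, the edges (by vertex number in listed order) whose endpoints lie on opposite sides of y = 52, where each meets that height, and whether that is right or left of the point:
East: 3–4 at x≈32.1 (right), 7–1 at x≈78.9 (right) → 2 crossings.
Lower: 2–3 at x≈19.5 (left), 6–1 at x≈53.0 (right) → 1 crossing.
Central: 1–2 at x≈58.2 (right), 3–4 at x≈31.3 (right) → 2 crossings.
Outer: 2–3 at x≈65.0 (right), 3–4 at x≈79.3 (right) → 2 crossings.
Only Lower has an odd count, so the point is inside Lower.

Lower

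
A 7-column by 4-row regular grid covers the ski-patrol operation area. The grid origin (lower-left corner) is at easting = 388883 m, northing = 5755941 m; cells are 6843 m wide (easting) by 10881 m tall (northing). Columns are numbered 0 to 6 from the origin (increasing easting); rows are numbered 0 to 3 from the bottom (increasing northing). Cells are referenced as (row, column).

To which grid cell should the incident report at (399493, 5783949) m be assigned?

(2, 1)

Column index: ⌊(399493 − 388883) / 6843⌋ = ⌊1.550⌋ = 1
Row offset from origin: ⌊(5783949 − 5755941) / 10881⌋ = ⌊2.574⌋ = 2 → row 2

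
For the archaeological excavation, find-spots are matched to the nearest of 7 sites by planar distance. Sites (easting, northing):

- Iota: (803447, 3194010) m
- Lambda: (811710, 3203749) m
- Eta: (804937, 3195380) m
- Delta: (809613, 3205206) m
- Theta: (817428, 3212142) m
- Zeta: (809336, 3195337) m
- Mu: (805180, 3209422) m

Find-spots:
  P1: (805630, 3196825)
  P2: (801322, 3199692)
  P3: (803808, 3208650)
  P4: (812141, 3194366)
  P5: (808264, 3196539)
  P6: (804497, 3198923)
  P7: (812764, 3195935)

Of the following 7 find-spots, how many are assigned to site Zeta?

P1 → Eta
P2 → Eta
P3 → Mu
P4 → Zeta
P5 → Zeta
P6 → Eta
P7 → Zeta
3 of the 7 go to Zeta.

3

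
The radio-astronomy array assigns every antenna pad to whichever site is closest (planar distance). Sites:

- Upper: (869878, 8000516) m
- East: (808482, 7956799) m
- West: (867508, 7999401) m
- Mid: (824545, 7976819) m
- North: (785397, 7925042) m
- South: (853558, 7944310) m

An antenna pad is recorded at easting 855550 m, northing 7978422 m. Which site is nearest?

West

Squared distances to each site:
Upper: 693436420.000; East: 2682950753.000; West: 583112205.000; Mid: 963879634.000; North: 7770867809.000; South: 1167596608.000.
Minimum at West.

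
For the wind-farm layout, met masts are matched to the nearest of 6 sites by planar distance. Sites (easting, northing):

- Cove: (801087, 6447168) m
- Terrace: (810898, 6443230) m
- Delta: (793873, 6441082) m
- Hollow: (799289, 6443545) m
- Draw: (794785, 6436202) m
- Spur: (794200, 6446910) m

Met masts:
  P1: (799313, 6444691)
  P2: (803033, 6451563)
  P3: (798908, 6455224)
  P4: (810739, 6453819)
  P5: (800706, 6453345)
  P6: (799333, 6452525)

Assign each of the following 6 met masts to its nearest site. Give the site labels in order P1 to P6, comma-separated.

P1 → Hollow (d²=1313892.00)
P2 → Cove (d²=23102941.00)
P3 → Cove (d²=69647177.00)
P4 → Terrace (d²=112152202.00)
P5 → Cove (d²=38300490.00)
P6 → Cove (d²=31773965.00)

Hollow, Cove, Cove, Terrace, Cove, Cove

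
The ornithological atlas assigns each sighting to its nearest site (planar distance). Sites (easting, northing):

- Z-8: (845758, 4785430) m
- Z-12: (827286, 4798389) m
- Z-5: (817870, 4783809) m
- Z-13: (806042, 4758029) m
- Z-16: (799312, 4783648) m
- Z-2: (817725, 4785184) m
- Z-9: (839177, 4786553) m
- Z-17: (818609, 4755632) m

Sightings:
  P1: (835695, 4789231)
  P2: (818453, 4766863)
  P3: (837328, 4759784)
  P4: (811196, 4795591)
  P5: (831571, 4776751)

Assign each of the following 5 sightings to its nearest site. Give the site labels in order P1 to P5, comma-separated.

Z-9, Z-17, Z-17, Z-2, Z-9

P1 → Z-9 (d²=19296008.00)
P2 → Z-17 (d²=126159697.00)
P3 → Z-17 (d²=367640065.00)
P4 → Z-2 (d²=150933490.00)
P5 → Z-9 (d²=153930440.00)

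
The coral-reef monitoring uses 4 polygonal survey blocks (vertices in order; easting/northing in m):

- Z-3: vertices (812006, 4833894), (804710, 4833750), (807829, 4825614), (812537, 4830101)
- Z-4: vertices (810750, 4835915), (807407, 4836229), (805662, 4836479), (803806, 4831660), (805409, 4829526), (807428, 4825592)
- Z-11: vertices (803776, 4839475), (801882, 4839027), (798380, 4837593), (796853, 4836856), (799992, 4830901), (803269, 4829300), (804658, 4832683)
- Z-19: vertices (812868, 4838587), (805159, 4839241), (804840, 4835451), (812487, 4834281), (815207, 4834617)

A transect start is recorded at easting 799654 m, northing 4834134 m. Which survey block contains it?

Z-11

Cast a ray rightward from (799654, 4834134). For each polygon, the edges (by vertex number in listed order) whose endpoints lie on opposite sides of northing = 4834134, where each meets that height, and whether that is right or left of the point:
Z-3: no edge straddles that height → 0 crossings.
Z-4: 3–4 at easting≈804758.8 (right), 6–1 at easting≈810176.9 (right) → 2 crossings.
Z-11: 4–5 at easting≈798287.8 (left), 7–1 at easting≈804469.6 (right) → 1 crossing.
Z-19: no edge straddles that height → 0 crossings.
Only Z-11 has an odd count, so the point is inside Z-11.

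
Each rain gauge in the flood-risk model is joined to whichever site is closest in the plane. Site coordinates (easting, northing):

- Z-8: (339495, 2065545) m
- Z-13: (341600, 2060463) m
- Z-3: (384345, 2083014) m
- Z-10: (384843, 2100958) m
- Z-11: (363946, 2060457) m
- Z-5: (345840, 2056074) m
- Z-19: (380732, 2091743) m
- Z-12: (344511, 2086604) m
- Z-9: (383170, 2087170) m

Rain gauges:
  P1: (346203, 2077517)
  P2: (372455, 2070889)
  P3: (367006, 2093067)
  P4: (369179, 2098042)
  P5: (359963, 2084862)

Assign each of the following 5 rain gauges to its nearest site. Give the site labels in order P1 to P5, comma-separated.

P1 → Z-12 (d²=85436433.00)
P2 → Z-11 (d²=181229705.00)
P3 → Z-19 (d²=190156052.00)
P4 → Z-19 (d²=173149210.00)
P5 → Z-12 (d²=241798868.00)

Z-12, Z-11, Z-19, Z-19, Z-12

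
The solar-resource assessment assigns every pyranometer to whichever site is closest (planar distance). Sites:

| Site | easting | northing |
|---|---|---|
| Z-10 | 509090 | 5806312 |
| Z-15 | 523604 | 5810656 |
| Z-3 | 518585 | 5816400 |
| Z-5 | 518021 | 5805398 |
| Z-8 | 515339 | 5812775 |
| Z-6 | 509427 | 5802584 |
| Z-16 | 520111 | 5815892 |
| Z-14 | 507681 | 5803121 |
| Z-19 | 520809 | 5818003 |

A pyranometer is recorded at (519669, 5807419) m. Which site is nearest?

Z-5

Squared distances to each site:
Z-10: 113140690.000; Z-15: 25962394.000; Z-3: 81833417.000; Z-5: 6800345.000; Z-8: 47435636.000; Z-6: 128275789.000; Z-16: 71987093.000; Z-14: 162184948.000; Z-19: 113320656.000.
Minimum at Z-5.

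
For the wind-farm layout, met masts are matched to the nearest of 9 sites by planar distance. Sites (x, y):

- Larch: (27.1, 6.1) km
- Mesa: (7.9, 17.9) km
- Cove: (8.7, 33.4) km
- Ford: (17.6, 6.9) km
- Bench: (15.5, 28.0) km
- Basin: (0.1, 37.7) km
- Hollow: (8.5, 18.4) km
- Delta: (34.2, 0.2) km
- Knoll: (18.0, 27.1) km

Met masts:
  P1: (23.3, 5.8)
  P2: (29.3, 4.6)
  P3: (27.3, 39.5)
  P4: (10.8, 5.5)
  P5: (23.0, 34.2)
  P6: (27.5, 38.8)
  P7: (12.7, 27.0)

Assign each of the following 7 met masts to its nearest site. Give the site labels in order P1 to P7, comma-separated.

P1 → Larch (d²=14.53)
P2 → Larch (d²=7.09)
P3 → Knoll (d²=240.25)
P4 → Ford (d²=48.20)
P5 → Knoll (d²=75.41)
P6 → Knoll (d²=227.14)
P7 → Bench (d²=8.84)

Larch, Larch, Knoll, Ford, Knoll, Knoll, Bench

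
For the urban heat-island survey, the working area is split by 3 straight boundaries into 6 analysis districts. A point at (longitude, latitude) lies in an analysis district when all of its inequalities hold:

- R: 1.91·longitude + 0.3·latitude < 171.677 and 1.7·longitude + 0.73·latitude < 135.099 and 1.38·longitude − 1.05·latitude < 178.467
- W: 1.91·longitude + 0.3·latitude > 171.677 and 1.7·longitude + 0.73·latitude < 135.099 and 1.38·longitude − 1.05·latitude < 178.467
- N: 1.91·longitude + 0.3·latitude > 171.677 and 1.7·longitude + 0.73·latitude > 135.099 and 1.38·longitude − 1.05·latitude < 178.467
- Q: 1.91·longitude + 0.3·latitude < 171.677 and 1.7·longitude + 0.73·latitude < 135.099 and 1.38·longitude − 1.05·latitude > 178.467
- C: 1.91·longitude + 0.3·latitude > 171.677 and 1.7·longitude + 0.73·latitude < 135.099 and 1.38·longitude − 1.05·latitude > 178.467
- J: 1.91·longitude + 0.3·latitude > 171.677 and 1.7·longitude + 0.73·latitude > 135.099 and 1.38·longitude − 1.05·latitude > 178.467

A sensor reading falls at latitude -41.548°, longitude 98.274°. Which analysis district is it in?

1.91·98.274 + 0.3·-41.548 = 175.239, which is > 171.677
1.7·98.274 + 0.73·-41.548 = 136.736, which is > 135.099
1.38·98.274 − 1.05·-41.548 = 179.244, which is > 178.467
This sign pattern matches J.

J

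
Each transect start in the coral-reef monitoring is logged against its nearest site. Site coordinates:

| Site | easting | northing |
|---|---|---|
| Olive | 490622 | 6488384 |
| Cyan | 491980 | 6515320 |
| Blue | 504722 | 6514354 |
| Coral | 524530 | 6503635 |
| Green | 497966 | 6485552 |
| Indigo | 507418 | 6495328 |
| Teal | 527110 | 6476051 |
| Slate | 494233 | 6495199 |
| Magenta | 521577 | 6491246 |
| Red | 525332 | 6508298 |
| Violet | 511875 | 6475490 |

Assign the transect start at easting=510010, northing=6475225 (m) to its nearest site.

Squared distances to each site:
Olive: 549053825.000; Cyan: 1932689925.000; Blue: 1559041585.000; Coral: 1017958500.000; Green: 251704865.000; Indigo: 410849073.000; Teal: 293092276.000; Slate: 647874405.000; Magenta: 390467930.000; Red: 1328587013.000; Violet: 3548450.000.
Minimum at Violet.

Violet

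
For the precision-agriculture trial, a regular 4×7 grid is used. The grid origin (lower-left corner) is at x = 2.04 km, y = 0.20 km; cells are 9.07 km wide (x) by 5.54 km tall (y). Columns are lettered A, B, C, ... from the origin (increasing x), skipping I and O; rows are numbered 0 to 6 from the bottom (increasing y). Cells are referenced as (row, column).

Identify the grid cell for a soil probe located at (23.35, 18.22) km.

Column index: ⌊(23.35 − 2.04) / 9.07⌋ = ⌊2.350⌋ = 2 → column C
Row offset from origin: ⌊(18.22 − 0.20) / 5.54⌋ = ⌊3.253⌋ = 3 → row 3

(3, C)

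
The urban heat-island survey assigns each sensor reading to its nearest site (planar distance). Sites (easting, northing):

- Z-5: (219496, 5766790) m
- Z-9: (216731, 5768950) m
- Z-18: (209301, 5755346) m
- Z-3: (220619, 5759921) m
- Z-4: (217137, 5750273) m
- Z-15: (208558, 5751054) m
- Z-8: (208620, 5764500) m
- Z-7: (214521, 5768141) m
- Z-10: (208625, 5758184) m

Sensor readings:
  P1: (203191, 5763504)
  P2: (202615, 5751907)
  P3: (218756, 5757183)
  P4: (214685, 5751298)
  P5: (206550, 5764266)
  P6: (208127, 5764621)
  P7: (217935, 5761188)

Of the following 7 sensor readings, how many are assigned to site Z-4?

P1 → Z-8
P2 → Z-15
P3 → Z-3
P4 → Z-4
P5 → Z-8
P6 → Z-8
P7 → Z-3
1 of the 7 goes to Z-4.

1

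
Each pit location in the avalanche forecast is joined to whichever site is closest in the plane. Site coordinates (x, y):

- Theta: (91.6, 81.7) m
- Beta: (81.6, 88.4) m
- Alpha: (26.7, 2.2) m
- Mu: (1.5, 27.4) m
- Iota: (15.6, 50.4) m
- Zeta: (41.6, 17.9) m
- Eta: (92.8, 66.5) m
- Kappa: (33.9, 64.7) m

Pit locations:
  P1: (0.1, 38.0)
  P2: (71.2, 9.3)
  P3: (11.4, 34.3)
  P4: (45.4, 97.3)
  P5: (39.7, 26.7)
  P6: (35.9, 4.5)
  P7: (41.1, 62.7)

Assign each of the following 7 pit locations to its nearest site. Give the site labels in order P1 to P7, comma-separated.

P1 → Mu (d²=114.32)
P2 → Zeta (d²=950.12)
P3 → Mu (d²=145.62)
P4 → Kappa (d²=1195.01)
P5 → Zeta (d²=81.05)
P6 → Alpha (d²=89.93)
P7 → Kappa (d²=55.84)

Mu, Zeta, Mu, Kappa, Zeta, Alpha, Kappa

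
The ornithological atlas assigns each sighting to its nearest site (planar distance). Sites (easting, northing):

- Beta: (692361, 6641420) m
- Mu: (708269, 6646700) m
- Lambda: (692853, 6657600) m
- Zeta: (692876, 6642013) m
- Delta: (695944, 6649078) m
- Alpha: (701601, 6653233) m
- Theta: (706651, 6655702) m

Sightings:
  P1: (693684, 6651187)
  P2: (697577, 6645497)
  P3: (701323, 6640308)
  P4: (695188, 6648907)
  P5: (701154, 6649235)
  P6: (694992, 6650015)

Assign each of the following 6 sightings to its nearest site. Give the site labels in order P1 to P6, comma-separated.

P1 → Delta (d²=9555481.00)
P2 → Delta (d²=15490250.00)
P3 → Zeta (d²=74258834.00)
P4 → Delta (d²=600777.00)
P5 → Alpha (d²=16183813.00)
P6 → Delta (d²=1784273.00)

Delta, Delta, Zeta, Delta, Alpha, Delta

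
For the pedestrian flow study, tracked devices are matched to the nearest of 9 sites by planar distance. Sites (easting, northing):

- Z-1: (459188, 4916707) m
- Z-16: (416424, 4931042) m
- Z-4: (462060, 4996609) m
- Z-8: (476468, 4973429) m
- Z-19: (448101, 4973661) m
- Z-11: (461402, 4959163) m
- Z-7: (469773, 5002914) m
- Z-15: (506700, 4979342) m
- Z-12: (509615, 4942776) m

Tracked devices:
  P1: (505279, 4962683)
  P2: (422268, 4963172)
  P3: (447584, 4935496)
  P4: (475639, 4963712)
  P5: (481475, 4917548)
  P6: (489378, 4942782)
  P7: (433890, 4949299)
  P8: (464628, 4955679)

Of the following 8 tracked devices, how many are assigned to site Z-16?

P1 → Z-15
P2 → Z-19
P3 → Z-1
P4 → Z-8
P5 → Z-1
P6 → Z-12
P7 → Z-16
P8 → Z-11
1 of the 8 goes to Z-16.

1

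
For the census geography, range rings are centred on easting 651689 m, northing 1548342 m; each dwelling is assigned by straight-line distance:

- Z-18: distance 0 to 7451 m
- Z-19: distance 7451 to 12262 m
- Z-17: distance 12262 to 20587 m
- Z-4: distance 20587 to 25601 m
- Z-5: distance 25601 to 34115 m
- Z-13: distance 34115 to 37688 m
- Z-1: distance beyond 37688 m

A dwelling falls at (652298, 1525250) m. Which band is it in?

Distance = √((652298−651689)² + (1525250−1548342)²) = √(370881.000 + 533240464.000) = 23100.029 m.
20587 ≤ 23100.029 < 25601 → Z-4.

Z-4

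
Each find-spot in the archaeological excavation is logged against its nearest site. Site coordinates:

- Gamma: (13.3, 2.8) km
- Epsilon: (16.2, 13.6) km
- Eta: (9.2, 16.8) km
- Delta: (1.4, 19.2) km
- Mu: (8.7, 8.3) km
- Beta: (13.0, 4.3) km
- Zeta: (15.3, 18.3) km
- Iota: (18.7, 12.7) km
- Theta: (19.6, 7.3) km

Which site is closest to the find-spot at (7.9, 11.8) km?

Mu

Squared distances to each site:
Gamma: 110.160; Epsilon: 72.130; Eta: 26.690; Delta: 97.010; Mu: 12.890; Beta: 82.260; Zeta: 97.010; Iota: 117.450; Theta: 157.140.
Minimum at Mu.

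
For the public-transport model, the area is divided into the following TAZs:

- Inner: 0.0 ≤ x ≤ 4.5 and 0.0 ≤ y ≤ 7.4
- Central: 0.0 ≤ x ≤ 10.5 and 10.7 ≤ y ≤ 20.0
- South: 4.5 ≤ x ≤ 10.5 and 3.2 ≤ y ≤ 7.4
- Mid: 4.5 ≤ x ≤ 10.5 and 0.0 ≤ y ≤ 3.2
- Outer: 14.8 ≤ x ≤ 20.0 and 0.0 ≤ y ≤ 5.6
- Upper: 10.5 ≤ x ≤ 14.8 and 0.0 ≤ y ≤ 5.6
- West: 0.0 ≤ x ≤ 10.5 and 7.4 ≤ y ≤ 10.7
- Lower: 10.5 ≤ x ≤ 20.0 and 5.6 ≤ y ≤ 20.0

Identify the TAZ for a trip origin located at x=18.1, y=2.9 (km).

The point has x = 18.1 and y = 2.9.
Only Outer satisfies 14.8 ≤ x ≤ 20.0 and 0.0 ≤ y ≤ 5.6.

Outer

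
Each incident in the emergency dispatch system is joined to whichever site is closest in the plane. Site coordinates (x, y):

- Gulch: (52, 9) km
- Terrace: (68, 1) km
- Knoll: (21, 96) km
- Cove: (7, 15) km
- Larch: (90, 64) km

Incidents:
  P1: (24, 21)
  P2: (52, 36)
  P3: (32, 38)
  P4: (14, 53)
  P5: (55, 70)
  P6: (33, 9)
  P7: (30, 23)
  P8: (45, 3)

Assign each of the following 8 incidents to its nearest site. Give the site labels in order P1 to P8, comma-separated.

Cove, Gulch, Cove, Cove, Larch, Gulch, Cove, Gulch

P1 → Cove (d²=325.00)
P2 → Gulch (d²=729.00)
P3 → Cove (d²=1154.00)
P4 → Cove (d²=1493.00)
P5 → Larch (d²=1261.00)
P6 → Gulch (d²=361.00)
P7 → Cove (d²=593.00)
P8 → Gulch (d²=85.00)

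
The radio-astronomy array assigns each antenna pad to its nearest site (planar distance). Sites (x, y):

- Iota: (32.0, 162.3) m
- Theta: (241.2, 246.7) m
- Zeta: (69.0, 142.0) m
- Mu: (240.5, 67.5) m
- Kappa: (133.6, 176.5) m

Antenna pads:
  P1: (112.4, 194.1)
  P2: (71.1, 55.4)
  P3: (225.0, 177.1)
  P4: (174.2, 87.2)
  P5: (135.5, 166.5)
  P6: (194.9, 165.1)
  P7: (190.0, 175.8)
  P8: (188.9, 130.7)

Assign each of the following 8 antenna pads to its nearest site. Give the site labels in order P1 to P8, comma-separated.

P1 → Kappa (d²=759.20)
P2 → Zeta (d²=7503.97)
P3 → Theta (d²=5106.60)
P4 → Mu (d²=4783.78)
P5 → Kappa (d²=103.61)
P6 → Kappa (d²=3887.65)
P7 → Kappa (d²=3181.45)
P8 → Kappa (d²=5155.73)

Kappa, Zeta, Theta, Mu, Kappa, Kappa, Kappa, Kappa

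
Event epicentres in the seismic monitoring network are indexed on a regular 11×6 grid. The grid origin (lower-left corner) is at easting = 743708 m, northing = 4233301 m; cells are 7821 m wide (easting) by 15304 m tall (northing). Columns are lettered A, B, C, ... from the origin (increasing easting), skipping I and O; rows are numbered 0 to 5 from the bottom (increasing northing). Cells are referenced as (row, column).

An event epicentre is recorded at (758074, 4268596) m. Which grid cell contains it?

(2, B)

Column index: ⌊(758074 − 743708) / 7821⌋ = ⌊1.837⌋ = 1 → column B
Row offset from origin: ⌊(4268596 − 4233301) / 15304⌋ = ⌊2.306⌋ = 2 → row 2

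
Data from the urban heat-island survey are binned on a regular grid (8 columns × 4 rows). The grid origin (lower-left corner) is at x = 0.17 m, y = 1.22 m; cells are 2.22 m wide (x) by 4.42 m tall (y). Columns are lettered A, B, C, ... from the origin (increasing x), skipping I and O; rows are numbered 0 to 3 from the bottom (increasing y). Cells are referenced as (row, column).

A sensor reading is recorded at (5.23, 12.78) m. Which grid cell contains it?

Column index: ⌊(5.23 − 0.17) / 2.22⌋ = ⌊2.279⌋ = 2 → column C
Row offset from origin: ⌊(12.78 − 1.22) / 4.42⌋ = ⌊2.615⌋ = 2 → row 2

(2, C)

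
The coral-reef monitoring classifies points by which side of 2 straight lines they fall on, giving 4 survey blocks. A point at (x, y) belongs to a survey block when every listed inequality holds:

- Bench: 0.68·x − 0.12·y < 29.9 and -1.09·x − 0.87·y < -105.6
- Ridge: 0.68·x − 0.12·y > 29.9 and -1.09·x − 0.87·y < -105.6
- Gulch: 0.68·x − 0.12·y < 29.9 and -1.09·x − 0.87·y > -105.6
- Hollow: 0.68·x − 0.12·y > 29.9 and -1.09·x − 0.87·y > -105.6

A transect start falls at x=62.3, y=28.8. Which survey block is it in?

0.68·62.3 − 0.12·28.8 = 38.908, which is > 29.9
-1.09·62.3 − 0.87·28.8 = -92.963, which is > -105.6
This sign pattern matches Hollow.

Hollow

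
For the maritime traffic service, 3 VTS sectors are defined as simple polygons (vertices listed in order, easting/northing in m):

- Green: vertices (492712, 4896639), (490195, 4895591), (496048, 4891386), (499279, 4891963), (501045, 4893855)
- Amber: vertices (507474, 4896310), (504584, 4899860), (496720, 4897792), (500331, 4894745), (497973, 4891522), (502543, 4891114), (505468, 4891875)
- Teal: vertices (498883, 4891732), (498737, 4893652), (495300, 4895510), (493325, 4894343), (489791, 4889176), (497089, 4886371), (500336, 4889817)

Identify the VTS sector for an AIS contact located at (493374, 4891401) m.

Teal

Cast a ray rightward from (493374, 4891401). For each polygon, the edges (by vertex number in listed order) whose endpoints lie on opposite sides of northing = 4891401, where each meets that height, and whether that is right or left of the point:
Green: 2–3 at easting≈496027.1 (right), 3–4 at easting≈496132.0 (right) → 2 crossings.
Amber: 5–6 at easting≈499328.3 (right), 6–7 at easting≈503646.1 (right) → 2 crossings.
Teal: 4–5 at easting≈491312.8 (left), 7–1 at easting≈499134.1 (right) → 1 crossing.
Only Teal has an odd count, so the point is inside Teal.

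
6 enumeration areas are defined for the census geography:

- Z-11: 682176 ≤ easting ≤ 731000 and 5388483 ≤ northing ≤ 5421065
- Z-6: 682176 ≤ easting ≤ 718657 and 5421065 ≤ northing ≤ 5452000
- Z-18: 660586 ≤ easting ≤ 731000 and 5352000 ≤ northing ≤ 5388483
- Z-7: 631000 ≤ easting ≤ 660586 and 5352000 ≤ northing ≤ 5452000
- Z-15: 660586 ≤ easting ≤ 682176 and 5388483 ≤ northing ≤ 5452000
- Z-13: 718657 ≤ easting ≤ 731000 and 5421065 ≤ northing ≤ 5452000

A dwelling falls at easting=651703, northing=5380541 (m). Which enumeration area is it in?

Z-7

The point has easting = 651703 and northing = 5380541.
Only Z-7 satisfies 631000 ≤ easting ≤ 660586 and 5352000 ≤ northing ≤ 5452000.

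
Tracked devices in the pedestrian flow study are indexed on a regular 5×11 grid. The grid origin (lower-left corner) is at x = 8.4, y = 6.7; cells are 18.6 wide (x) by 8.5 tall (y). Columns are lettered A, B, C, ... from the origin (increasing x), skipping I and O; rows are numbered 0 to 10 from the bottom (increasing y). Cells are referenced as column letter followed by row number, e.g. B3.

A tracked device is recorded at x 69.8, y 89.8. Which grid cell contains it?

D9

Column index: ⌊(69.8 − 8.4) / 18.6⌋ = ⌊3.301⌋ = 3 → column D
Row offset from origin: ⌊(89.8 − 6.7) / 8.5⌋ = ⌊9.776⌋ = 9 → row 9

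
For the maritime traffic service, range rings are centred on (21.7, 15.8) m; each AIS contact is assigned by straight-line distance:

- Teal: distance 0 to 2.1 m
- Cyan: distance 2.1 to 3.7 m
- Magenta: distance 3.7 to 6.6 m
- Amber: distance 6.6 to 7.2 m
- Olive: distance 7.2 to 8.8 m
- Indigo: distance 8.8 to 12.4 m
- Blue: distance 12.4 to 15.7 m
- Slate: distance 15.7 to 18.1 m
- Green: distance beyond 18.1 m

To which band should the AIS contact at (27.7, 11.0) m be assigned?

Olive

Distance = √((27.7−21.7)² + (11.0−15.8)²) = √(36.000 + 23.040) = 7.684 m.
7.2 ≤ 7.684 < 8.8 → Olive.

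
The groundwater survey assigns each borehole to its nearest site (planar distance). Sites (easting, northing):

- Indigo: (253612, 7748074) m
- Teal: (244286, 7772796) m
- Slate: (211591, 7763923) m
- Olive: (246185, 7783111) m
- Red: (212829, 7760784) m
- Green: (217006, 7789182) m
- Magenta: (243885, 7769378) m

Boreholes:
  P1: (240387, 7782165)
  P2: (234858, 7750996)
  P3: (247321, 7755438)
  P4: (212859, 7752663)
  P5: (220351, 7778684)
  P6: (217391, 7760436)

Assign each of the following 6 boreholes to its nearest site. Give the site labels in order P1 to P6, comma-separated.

Olive, Indigo, Indigo, Red, Green, Red

P1 → Olive (d²=34511720.00)
P2 → Indigo (d²=360250600.00)
P3 → Indigo (d²=93805177.00)
P4 → Red (d²=65951541.00)
P5 → Green (d²=121397029.00)
P6 → Red (d²=20932948.00)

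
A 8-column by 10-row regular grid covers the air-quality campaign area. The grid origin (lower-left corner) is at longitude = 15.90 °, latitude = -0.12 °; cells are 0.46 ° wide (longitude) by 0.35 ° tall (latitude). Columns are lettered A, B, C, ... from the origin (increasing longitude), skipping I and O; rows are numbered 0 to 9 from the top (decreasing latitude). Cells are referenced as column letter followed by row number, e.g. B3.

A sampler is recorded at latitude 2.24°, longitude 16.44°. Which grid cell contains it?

Column index: ⌊(16.44 − 15.90) / 0.46⌋ = ⌊1.174⌋ = 1 → column B
Row offset from origin: ⌊(2.24 − -0.12) / 0.35⌋ = ⌊6.743⌋ = 6 → row 3 (counted from top)

B3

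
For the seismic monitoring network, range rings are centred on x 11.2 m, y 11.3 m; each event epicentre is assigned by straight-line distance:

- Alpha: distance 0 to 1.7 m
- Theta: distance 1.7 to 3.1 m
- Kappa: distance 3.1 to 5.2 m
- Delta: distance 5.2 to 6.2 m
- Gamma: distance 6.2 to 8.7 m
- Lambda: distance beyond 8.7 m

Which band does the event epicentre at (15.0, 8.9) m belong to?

Kappa

Distance = √((15.0−11.2)² + (8.9−11.3)²) = √(14.440 + 5.760) = 4.494 m.
3.1 ≤ 4.494 < 5.2 → Kappa.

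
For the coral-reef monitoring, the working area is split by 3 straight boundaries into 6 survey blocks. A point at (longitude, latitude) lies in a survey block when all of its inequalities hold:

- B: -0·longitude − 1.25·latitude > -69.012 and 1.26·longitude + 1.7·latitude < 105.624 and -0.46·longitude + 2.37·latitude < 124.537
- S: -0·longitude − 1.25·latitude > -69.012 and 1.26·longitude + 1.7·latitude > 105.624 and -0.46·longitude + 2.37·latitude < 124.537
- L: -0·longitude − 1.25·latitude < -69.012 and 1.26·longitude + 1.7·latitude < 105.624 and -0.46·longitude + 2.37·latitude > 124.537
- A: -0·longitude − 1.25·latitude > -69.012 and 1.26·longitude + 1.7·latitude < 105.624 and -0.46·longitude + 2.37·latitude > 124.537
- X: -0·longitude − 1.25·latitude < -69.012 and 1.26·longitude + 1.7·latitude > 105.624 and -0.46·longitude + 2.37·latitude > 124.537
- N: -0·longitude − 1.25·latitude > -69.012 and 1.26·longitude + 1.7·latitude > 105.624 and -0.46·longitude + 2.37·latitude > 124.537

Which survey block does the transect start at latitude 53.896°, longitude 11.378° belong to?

S

-0·11.378 − 1.25·53.896 = -67.370, which is > -69.012
1.26·11.378 + 1.7·53.896 = 105.959, which is > 105.624
-0.46·11.378 + 2.37·53.896 = 122.500, which is < 124.537
This sign pattern matches S.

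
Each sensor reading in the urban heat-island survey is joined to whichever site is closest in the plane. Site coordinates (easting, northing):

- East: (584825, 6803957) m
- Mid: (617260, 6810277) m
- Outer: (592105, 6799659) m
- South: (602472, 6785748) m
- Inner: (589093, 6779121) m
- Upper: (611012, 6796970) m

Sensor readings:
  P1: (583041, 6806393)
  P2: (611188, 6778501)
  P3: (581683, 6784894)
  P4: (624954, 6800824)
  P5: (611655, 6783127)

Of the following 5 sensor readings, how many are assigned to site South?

2

P1 → East
P2 → South
P3 → Inner
P4 → Mid
P5 → South
2 of the 5 go to South.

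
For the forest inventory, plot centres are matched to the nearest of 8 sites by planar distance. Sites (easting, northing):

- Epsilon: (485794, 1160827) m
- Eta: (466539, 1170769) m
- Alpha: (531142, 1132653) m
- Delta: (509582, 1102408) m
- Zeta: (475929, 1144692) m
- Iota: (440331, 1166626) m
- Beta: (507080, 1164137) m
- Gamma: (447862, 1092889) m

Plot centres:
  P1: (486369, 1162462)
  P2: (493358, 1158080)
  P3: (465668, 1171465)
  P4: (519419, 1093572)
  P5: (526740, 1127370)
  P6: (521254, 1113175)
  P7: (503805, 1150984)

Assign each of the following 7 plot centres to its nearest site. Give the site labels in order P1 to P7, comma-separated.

P1 → Epsilon (d²=3003850.00)
P2 → Epsilon (d²=64760105.00)
P3 → Eta (d²=1243057.00)
P4 → Delta (d²=174841465.00)
P5 → Alpha (d²=47287693.00)
P6 → Delta (d²=252163873.00)
P7 → Beta (d²=183727034.00)

Epsilon, Epsilon, Eta, Delta, Alpha, Delta, Beta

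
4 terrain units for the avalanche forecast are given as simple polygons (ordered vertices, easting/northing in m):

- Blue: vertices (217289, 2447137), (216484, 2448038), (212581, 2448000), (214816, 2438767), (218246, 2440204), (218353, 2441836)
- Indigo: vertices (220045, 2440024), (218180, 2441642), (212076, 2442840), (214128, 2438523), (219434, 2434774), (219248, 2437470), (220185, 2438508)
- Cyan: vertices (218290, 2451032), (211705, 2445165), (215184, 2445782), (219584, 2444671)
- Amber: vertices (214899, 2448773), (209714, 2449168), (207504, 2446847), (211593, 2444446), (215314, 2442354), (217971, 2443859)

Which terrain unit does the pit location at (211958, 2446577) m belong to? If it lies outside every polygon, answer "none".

Amber

Cast a ray rightward from (211958, 2446577). For each polygon, the edges (by vertex number in listed order) whose endpoints lie on opposite sides of northing = 2446577, where each meets that height, and whether that is right or left of the point:
Blue: 3–4 at easting≈212925.5 (right), 6–1 at easting≈217401.4 (right) → 2 crossings.
Indigo: no edge straddles that height → 0 crossings.
Cyan: 1–2 at easting≈213289.8 (right), 4–1 at easting≈219196.3 (right) → 2 crossings.
Amber: 3–4 at easting≈207963.8 (left), 6–1 at easting≈216271.8 (right) → 1 crossing.
Only Amber has an odd count, so the point is inside Amber.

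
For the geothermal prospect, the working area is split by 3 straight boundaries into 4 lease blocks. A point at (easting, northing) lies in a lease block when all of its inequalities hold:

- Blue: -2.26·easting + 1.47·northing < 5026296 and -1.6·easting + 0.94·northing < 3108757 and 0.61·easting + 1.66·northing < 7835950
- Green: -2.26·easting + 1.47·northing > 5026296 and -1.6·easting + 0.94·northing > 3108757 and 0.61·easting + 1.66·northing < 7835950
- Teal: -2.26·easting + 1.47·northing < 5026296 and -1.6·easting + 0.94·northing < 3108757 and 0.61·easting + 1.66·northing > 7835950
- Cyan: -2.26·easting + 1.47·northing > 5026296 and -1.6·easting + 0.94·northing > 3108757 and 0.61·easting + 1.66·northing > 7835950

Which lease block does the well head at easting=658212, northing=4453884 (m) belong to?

Green

-2.26·658212 + 1.47·4453884 = 5059650.360, which is > 5026296
-1.6·658212 + 0.94·4453884 = 3133511.760, which is > 3108757
0.61·658212 + 1.66·4453884 = 7794956.760, which is < 7835950
This sign pattern matches Green.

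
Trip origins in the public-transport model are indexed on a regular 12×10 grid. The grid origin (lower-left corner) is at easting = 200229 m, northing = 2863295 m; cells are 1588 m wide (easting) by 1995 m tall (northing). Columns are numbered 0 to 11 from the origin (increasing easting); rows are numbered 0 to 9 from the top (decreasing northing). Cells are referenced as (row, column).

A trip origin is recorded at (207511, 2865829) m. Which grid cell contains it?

(8, 4)

Column index: ⌊(207511 − 200229) / 1588⌋ = ⌊4.586⌋ = 4
Row offset from origin: ⌊(2865829 − 2863295) / 1995⌋ = ⌊1.270⌋ = 1 → row 8 (counted from top)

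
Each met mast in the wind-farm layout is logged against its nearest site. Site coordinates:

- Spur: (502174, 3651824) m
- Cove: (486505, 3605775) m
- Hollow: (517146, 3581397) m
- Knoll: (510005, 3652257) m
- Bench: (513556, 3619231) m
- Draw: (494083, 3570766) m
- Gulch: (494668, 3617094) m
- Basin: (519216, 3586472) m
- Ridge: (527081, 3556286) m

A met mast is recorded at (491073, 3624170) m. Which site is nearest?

Gulch

Squared distances to each site:
Spur: 887975917.000; Cove: 359242649.000; Hollow: 2509330858.000; Knoll: 1147300193.000; Bench: 529879010.000; Draw: 2861047316.000; Gulch: 62993801.000; Basin: 2213167653.000; Ridge: 5904813520.000.
Minimum at Gulch.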